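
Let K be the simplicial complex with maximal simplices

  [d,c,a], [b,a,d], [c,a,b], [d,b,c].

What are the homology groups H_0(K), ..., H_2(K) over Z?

We work with the vertex ordering a < b < c < d. The simplices of K, each written with vertices in increasing order, are:

  0-simplices (4): a, b, c, d
  1-simplices (6): ab, ac, ad, bc, bd, cd
  2-simplices (4): abc, abd, acd, bcd

giving chain groups C_0 ≅ Z^4, C_1 ≅ Z^6, C_2 ≅ Z^4.

Boundary ∂_1: C_1 → C_0 maps an edge to its endpoints' difference, ∂[p,q] = q − p. For instance
  ∂ad = d − a.
The resulting 4×6 matrix has rank 3, and its Smith normal form has invariant factors (1,1,1).

∂_2: C_2 → C_1 sends each 2-simplex [p,q,r] to [q,r] − [p,r] + [p,q]. For instance
  ∂abd = bd − ad + ab,
  ∂abc = bc − ac + ab.
As a 6×4 matrix over Z this has rank 3, with invariant factors (1,1,1).

Now H_k = ker ∂_k / im ∂_{k+1}, so:

  H_0: rank C_0 − rank ∂_1 = 4 − 3 = 1, and the invariant factors of ∂_1 are all 1, so H_0 ≅ Z.
  H_1: rank ker ∂_1 − rank ∂_2 = (6 − 3) − 3 = 0, and the invariant factors of ∂_2 are all 1, so H_1 ≅ 0.
  H_2: rank ker ∂_2 − rank ∂_3 = (4 − 3) − 0 = 1, and there is no ∂_3, so H_2 ≅ Z.

As a check, the Euler characteristic is 4 − 6 + 4 = 2, which agrees with 1 − 0 + 1 = 2.
(K is a triangulation of the 2-sphere S^2.)

H_0 = Z,  H_1 = 0,  H_2 = Z.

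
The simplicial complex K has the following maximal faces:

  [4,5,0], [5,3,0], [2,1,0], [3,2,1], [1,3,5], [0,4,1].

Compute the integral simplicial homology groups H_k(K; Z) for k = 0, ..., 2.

H_0 = Z,  H_1 = Z,  H_2 = 0.

Take the total order 0 < 1 < 2 < 3 < 4 < 5 on the vertex set. Then K (dimension 2) consists of the simplices:

  0-simplices (6): [0], [1], [2], [3], [4], [5]
  1-simplices (12): [0,1], [0,2], [0,3], [0,4], [0,5], [1,2], [1,3], [1,4], [1,5], [2,3], [3,5], [4,5]
  2-simplices (6): [0,1,2], [0,1,4], [0,3,5], [0,4,5], [1,2,3], [1,3,5]

giving chain groups C_0 ≅ Z^6, C_1 ≅ Z^12, C_2 ≅ Z^6.

Boundary ∂_1: C_1 → C_0 sends each edge [p,q] (with p < q) to q − p. For instance
  ∂[4,5] = [5] − [4].
This gives a 6×12 integer matrix of rank 5; reducing to Smith normal form yields diagonal entries (1,1,1,1,1).

∂_2: C_2 → C_1 maps a triangle to the signed sum of its edges. For instance
  ∂[0,3,5] = [3,5] − [0,5] + [0,3],
  ∂[0,1,2] = [1,2] − [0,2] + [0,1].
This gives a 12×6 integer matrix of rank 6; reducing to Smith normal form yields diagonal entries (1,1,1,1,1,1).

From H_k ≅ ker(∂_k) / im(∂_{k+1}) we obtain:

  H_0: rank C_0 − rank ∂_1 = 6 − 5 = 1, and the invariant factors of ∂_1 are all 1, so H_0 = Z.
  H_1: rank ker ∂_1 − rank ∂_2 = (12 − 5) − 6 = 1, and the invariant factors of ∂_2 are all 1, so H_1 = Z.
  H_2: rank ker ∂_2 − rank ∂_3 = (6 − 6) − 0 = 0, and there is no ∂_3, so H_2 = 0.

As a check, the Euler characteristic is 6 − 12 + 6 = 0, which agrees with 1 − 1 + 0 = 0.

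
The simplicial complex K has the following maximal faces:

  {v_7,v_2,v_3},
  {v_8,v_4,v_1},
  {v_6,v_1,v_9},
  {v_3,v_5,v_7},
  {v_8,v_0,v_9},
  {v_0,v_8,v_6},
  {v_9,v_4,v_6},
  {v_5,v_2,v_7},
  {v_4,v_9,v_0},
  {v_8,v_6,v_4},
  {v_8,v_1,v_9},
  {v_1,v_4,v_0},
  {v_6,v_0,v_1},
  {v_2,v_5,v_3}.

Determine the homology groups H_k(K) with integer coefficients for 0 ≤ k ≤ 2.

H_0 = Z^2,  H_1 = Z/2Z,  H_2 = Z.

Fix the vertex order v_0 < v_1 < v_2 < v_3 < v_4 < v_5 < v_6 < v_7 < v_8 < v_9 and write every simplex with vertices in increasing order. Then dim K = 2 and the simplices of K are:

  0-simplices (10): [v_0], [v_1], [v_2], [v_3], [v_4], [v_5], [v_6], [v_7], [v_8], [v_9]
  1-simplices (21): (21 of them)
  2-simplices (14): (14 of them)

so the chain groups are C_0 ≅ Z^10, C_1 ≅ Z^21, C_2 ≅ Z^14.

Boundary ∂_1: C_1 → C_0 sends each edge [p,q] (with p < q) to q − p.
This gives a 10×21 integer matrix of rank 8; reducing to Smith normal form yields diagonal entries (1,1,1,1,1,1,1,1).

∂_2: C_2 → C_1 sends each 2-simplex [p,q,r] to [q,r] − [p,r] + [p,q]. For instance
  ∂[v_2,v_5,v_7] = [v_5,v_7] − [v_2,v_7] + [v_2,v_5],
  ∂[v_1,v_4,v_8] = [v_4,v_8] − [v_1,v_8] + [v_1,v_4].
As a 21×14 matrix over Z this has rank 13, with invariant factors (1,1,1,1,1,1,1,1,1,1,1,1,2).

Reading off H_k = ker ∂_k / im ∂_{k+1}:

  H_0: rank C_0 − rank ∂_1 = 10 − 8 = 2, and the invariant factors of ∂_1 are all 1, so H_0 = Z^2.
  H_1: rank ker ∂_1 − rank ∂_2 = (21 − 8) − 13 = 0, and ∂_2 has invariant factor 2 > 1, so H_1 = Z/2Z.
  H_2: rank ker ∂_2 − rank ∂_3 = (14 − 13) − 0 = 1, and there is no ∂_3, so H_2 = Z.

As a check, the Euler characteristic is 10 − 21 + 14 = 3, which agrees with 2 − 0 + 1 = 3.
(K is a triangulation of the disjoint union of the real projective plane RP^2 and the 2-sphere S^2.)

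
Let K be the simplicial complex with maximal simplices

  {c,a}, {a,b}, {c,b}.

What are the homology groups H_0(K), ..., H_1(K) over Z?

H_0 = Z,  H_1 = Z.

Take the total order a < b < c on the vertex set. Then K (dimension 1) consists of the simplices:

  0-simplices (3): a, b, c
  1-simplices (3): ab, ac, bc

giving chain groups C_0 ≅ Z^3, C_1 ≅ Z^3.

Boundary ∂_1: C_1 → C_0 maps an edge to its endpoints' difference, ∂[p,q] = q − p. For instance
  ∂bc = c − b.
The 3×3 boundary matrix has rank 2 and Smith normal form diag(1,1).

Computing H_k = (kernel of ∂_k) / (image of ∂_{k+1}):

  H_0: rank C_0 − rank ∂_1 = 3 − 2 = 1, and the invariant factors of ∂_1 are all 1, so H_0 = Z.
  H_1: rank ker ∂_1 − rank ∂_2 = (3 − 2) − 0 = 1, and there is no ∂_2, so H_1 = Z.

(K is a triangulation of the circle S^1.)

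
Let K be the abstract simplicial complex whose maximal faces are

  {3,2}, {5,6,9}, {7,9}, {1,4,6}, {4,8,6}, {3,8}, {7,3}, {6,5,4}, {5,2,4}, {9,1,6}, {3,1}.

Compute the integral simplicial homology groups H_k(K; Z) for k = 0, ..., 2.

H_0 = Z,  H_1 = Z^3,  H_2 = 0.

K has 9 vertices, 17 edges, 6 triangles.
rank ∂_0 = 0, rank ∂_1 = 8 ⇒ b_0 = 9 − 0 − 8 = 1; all invariant factors of ∂_1 are 1 so no torsion. So H_0 ≅ Z.
rank ∂_1 = 8, rank ∂_2 = 6 ⇒ b_1 = 17 − 8 − 6 = 3; all invariant factors of ∂_2 are 1 so no torsion. So H_1 ≅ Z^3.
rank ∂_2 = 6, rank ∂_3 = 0 ⇒ b_2 = 6 − 6 − 0 = 0. So H_2 ≅ 0.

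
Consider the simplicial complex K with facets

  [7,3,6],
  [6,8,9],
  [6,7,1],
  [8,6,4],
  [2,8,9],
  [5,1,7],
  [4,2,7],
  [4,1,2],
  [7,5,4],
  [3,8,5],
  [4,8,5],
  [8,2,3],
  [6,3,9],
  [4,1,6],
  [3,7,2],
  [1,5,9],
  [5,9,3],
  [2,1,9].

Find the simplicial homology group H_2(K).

Take the total order 1 < 2 < 3 < 4 < 5 < 6 < 7 < 8 < 9 on the vertex set. Then K (dimension 2) consists of the simplices:

  0-simplices (9): [1], [2], [3], [4], [5], [6], [7], [8], [9]
  1-simplices (27): (27 of them)
  2-simplices (18): [1,2,4], [1,2,9], [1,4,6], [1,5,7], [1,5,9], [1,6,7], [2,3,7], [2,3,8], [2,4,7], [2,8,9], [3,5,8], [3,5,9], [3,6,7], [3,6,9], [4,5,7], [4,5,8], [4,6,8], [6,8,9]

Hence C_0 ≅ Z^9, C_1 ≅ Z^27, C_2 ≅ Z^18.

Boundary ∂_1: C_1 → C_0 sends each edge [p,q] (with p < q) to q − p. For instance
  ∂[2,4] = [4] − [2].
The 9×27 boundary matrix has rank 8 and Smith normal form diag(1,1,1,1,1,1,1,1).

The boundary map ∂_2: C_2 → C_1 sends each 2-simplex [p,q,r] to [q,r] − [p,r] + [p,q]. For instance
  ∂[6,8,9] = [8,9] − [6,9] + [6,8],
  ∂[1,6,7] = [6,7] − [1,7] + [1,6].
This gives a 27×18 integer matrix of rank 18; reducing to Smith normal form yields diagonal entries (1,1,1,1,1,1,1,1,1,1,1,1,1,1,1,1,1,2).

From H_k ≅ ker(∂_k) / im(∂_{k+1}) we obtain:

  H_2: rank ker ∂_2 − rank ∂_3 = (18 − 18) − 0 = 0, and there is no ∂_3, so H_2 = 0.

H_2 = 0.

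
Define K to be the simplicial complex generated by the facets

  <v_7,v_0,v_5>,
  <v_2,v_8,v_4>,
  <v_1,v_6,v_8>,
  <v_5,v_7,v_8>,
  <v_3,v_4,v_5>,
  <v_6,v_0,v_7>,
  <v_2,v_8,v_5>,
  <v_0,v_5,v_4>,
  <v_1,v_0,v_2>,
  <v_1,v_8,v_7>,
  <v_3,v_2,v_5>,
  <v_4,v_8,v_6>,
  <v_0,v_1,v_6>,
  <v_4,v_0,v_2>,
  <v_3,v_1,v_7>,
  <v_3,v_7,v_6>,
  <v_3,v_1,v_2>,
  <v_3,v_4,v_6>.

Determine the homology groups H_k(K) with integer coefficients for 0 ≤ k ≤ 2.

Take the total order v_0 < v_1 < v_2 < v_3 < v_4 < v_5 < v_6 < v_7 < v_8 on the vertex set. Then K (dimension 2) consists of the simplices:

  0-simplices (9): [v_0], [v_1], [v_2], [v_3], [v_4], [v_5], [v_6], [v_7], [v_8]
  1-simplices (27): (27 of them)
  2-simplices (18): (18 of them)

Hence C_0 ≅ Z^9, C_1 ≅ Z^27, C_2 ≅ Z^18.

The boundary map ∂_1: C_1 → C_0 sends each edge [p,q] (with p < q) to q − p. For instance
  ∂[v_2,v_4] = [v_4] − [v_2].
This gives a 9×27 integer matrix of rank 8; reducing to Smith normal form yields diagonal entries (1,1,1,1,1,1,1,1).

The boundary map ∂_2: C_2 → C_1 acts by ∂[p,q,r] = [q,r] − [p,r] + [p,q]. For instance
  ∂[v_3,v_4,v_6] = [v_4,v_6] − [v_3,v_6] + [v_3,v_4],
  ∂[v_0,v_5,v_7] = [v_5,v_7] − [v_0,v_7] + [v_0,v_5].
As a 27×18 matrix over Z this has rank 18, with invariant factors (1,1,1,1,1,1,1,1,1,1,1,1,1,1,1,1,1,2).

Reading off H_k = ker ∂_k / im ∂_{k+1}:

  H_0: rank C_0 − rank ∂_1 = 9 − 8 = 1, and the invariant factors of ∂_1 are all 1, so H_0 ≅ Z.
  H_1: rank ker ∂_1 − rank ∂_2 = (27 − 8) − 18 = 1, and ∂_2 has invariant factor 2 > 1, so H_1 ≅ Z ⊕ Z/2Z.
  H_2: rank ker ∂_2 − rank ∂_3 = (18 − 18) − 0 = 0, and there is no ∂_3, so H_2 ≅ 0.

As a check, the Euler characteristic is 9 − 27 + 18 = 0, which agrees with 1 − 1 + 0 = 0.
(K is a triangulation of the Klein bottle.)

H_0 = Z,  H_1 = Z ⊕ Z/2Z,  H_2 = 0.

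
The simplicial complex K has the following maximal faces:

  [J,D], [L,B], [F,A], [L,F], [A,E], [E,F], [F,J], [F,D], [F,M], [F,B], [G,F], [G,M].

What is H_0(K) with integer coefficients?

K has 9 vertices, 12 edges.
rank ∂_0 = 0, rank ∂_1 = 8 ⇒ b_0 = 9 − 0 − 8 = 1; all invariant factors of ∂_1 are 1 so no torsion. So H_0 ≅ Z.

H_0 = Z.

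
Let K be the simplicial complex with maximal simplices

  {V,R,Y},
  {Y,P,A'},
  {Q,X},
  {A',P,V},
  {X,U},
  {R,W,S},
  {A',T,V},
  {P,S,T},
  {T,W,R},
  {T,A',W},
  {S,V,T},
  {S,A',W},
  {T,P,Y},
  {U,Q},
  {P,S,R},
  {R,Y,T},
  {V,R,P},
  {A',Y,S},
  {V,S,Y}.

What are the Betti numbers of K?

b_0 = 2, b_1 = 3, b_2 = 1.

Order the vertices as P < Q < R < S < T < U < V < W < X < Y < A'. Listing each simplex with vertices in this order, K has dimension 2 with simplices:

  0-simplices (11): [P], [Q], [R], [S], [T], [U], [V], [W], [X], [Y], [A']
  1-simplices (27): (27 of them)
  2-simplices (16): [P,R,S], [P,R,V], [P,S,T], [P,T,Y], [P,V,A'], [P,Y,A'], [R,S,W], [R,T,W], [R,T,Y], [R,V,Y], [S,T,V], [S,V,Y], [S,W,A'], [S,Y,A'], [T,V,A'], [T,W,A']

giving chain groups C_0 ≅ Z^11, C_1 ≅ Z^27, C_2 ≅ Z^16.

∂_1: C_1 → C_0 maps an edge to its endpoints' difference, ∂[p,q] = q − p.
As a 11×27 matrix over Z this has rank 9, with invariant factors (1,1,1,1,1,1,1,1,1).

The boundary map ∂_2: C_2 → C_1 sends each 2-simplex [p,q,r] to [q,r] − [p,r] + [p,q]. For instance
  ∂[P,R,S] = [R,S] − [P,S] + [P,R],
  ∂[R,V,Y] = [V,Y] − [R,Y] + [R,V].
The 27×16 boundary matrix has rank 15 and Smith normal form diag(1,1,1,1,1,1,1,1,1,1,1,1,1,1,1).

From H_k ≅ ker(∂_k) / im(∂_{k+1}) we obtain:

  H_0: rank C_0 − rank ∂_1 = 11 − 9 = 2, and the invariant factors of ∂_1 are all 1, so H_0 ≅ Z^2.
  H_1: rank ker ∂_1 − rank ∂_2 = (27 − 9) − 15 = 3, and the invariant factors of ∂_2 are all 1, so H_1 ≅ Z^3.
  H_2: rank ker ∂_2 − rank ∂_3 = (16 − 15) − 0 = 1, and there is no ∂_3, so H_2 ≅ Z.

(K is a triangulation of the disjoint union of the circle S^1 and the torus T^2.)

Hence the Betti numbers are b_0 = 2, b_1 = 3, b_2 = 1.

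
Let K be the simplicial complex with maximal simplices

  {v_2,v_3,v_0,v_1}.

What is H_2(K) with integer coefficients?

H_2 ≅ 0.

Take the total order v_0 < v_1 < v_2 < v_3 on the vertex set. Then K (dimension 3) consists of the simplices:

  0-simplices (4): [v_0], [v_1], [v_2], [v_3]
  1-simplices (6): [v_0,v_1], [v_0,v_2], [v_0,v_3], [v_1,v_2], [v_1,v_3], [v_2,v_3]
  2-simplices (4): [v_0,v_1,v_2], [v_0,v_1,v_3], [v_0,v_2,v_3], [v_1,v_2,v_3]
  3-simplices (1): [v_0,v_1,v_2,v_3]

so the chain groups are C_0 ≅ Z^4, C_1 ≅ Z^6, C_2 ≅ Z^4, C_3 ≅ Z^1.

∂_1: C_1 → C_0 is given by ∂[p,q] = [q] − [p].
This gives a 4×6 integer matrix of rank 3; reducing to Smith normal form yields diagonal entries (1,1,1).

∂_2: C_2 → C_1 acts by ∂[p,q,r] = [q,r] − [p,r] + [p,q]. For instance
  ∂[v_0,v_2,v_3] = [v_2,v_3] − [v_0,v_3] + [v_0,v_2],
  ∂[v_0,v_1,v_3] = [v_1,v_3] − [v_0,v_3] + [v_0,v_1].
As a 6×4 matrix over Z this has rank 3, with invariant factors (1,1,1).

Boundary ∂_3: C_3 → C_2 sends each 3-simplex σ to the alternating sum Σ_i (−1)^i (σ with its i-th vertex removed). For instance
  ∂[v_0,v_1,v_2,v_3] = [v_1,v_2,v_3] − [v_0,v_2,v_3] + [v_0,v_1,v_3] − [v_0,v_1,v_2].
This gives a 4×1 integer matrix of rank 1; reducing to Smith normal form yields diagonal entries (1).

Now H_k = ker ∂_k / im ∂_{k+1}, so:

  H_2: rank ker ∂_2 − rank ∂_3 = (4 − 3) − 1 = 0, and the invariant factors of ∂_3 are all 1, so H_2 ≅ 0.

(K is a triangulation of the 3-simplex.)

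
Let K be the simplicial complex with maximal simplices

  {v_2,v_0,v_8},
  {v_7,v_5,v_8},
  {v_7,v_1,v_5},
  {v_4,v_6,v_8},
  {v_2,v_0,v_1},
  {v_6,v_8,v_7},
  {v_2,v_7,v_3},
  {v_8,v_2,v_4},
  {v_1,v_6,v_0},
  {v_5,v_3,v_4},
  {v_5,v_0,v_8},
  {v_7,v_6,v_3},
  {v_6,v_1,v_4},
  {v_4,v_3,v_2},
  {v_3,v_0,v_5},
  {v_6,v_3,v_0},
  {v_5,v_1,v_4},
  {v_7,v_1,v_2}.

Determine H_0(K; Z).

Order the vertices as v_0 < v_1 < v_2 < v_3 < v_4 < v_5 < v_6 < v_7 < v_8. Listing each simplex with vertices in this order, K has dimension 2 with simplices:

  0-simplices (9): [v_0], [v_1], [v_2], [v_3], [v_4], [v_5], [v_6], [v_7], [v_8]
  1-simplices (27): (27 of them)
  2-simplices (18): (18 of them)

giving chain groups C_0 ≅ Z^9, C_1 ≅ Z^27, C_2 ≅ Z^18.

Boundary ∂_1: C_1 → C_0 maps an edge to its endpoints' difference, ∂[p,q] = q − p. For instance
  ∂[v_0,v_6] = [v_6] − [v_0].
This gives a 9×27 integer matrix of rank 8; reducing to Smith normal form yields diagonal entries (1,1,1,1,1,1,1,1).

The boundary map ∂_2: C_2 → C_1 sends each 2-simplex [p,q,r] to [q,r] − [p,r] + [p,q]. For instance
  ∂[v_3,v_6,v_7] = [v_6,v_7] − [v_3,v_7] + [v_3,v_6],
  ∂[v_2,v_4,v_8] = [v_4,v_8] − [v_2,v_8] + [v_2,v_4].
The resulting 27×18 matrix has rank 17, and its Smith normal form has invariant factors (1,1,1,1,1,1,1,1,1,1,1,1,1,1,1,1,1).

Computing H_k = (kernel of ∂_k) / (image of ∂_{k+1}):

  H_0: rank C_0 − rank ∂_1 = 9 − 8 = 1, and the invariant factors of ∂_1 are all 1, so H_0 = Z.

(K is a triangulation of the torus T^2.)

H_0 ≅ Z.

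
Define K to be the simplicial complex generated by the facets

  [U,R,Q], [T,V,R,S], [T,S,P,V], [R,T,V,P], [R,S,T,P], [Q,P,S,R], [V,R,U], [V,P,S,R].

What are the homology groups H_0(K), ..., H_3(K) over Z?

H_0 ≅ Z,  H_1 = 0,  H_2 = 0,  H_3 ≅ Z.

K has 7 vertices, 16 edges, 15 triangles, 6 3-simplices.
rank ∂_0 = 0, rank ∂_1 = 6 ⇒ b_0 = 7 − 0 − 6 = 1; all invariant factors of ∂_1 are 1 so no torsion. So H_0 = Z.
rank ∂_1 = 6, rank ∂_2 = 10 ⇒ b_1 = 16 − 6 − 10 = 0; all invariant factors of ∂_2 are 1 so no torsion. So H_1 = 0.
rank ∂_2 = 10, rank ∂_3 = 5 ⇒ b_2 = 15 − 10 − 5 = 0; all invariant factors of ∂_3 are 1 so no torsion. So H_2 = 0.
rank ∂_3 = 5, rank ∂_4 = 0 ⇒ b_3 = 6 − 5 − 0 = 1. So H_3 = Z.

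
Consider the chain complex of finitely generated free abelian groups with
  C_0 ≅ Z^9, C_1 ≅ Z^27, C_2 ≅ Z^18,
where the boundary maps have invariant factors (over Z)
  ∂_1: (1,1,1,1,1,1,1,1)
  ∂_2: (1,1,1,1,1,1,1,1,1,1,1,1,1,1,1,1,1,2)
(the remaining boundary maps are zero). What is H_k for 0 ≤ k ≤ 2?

H_0 ≅ Z,  H_1 ≅ Z × Z/2,  H_2 = 0.

H_0: b_0 = 9 − 0 − 8 = 1; torsion from ∂_1 factors > 1: none. So H_0 ≅ Z.
H_1: b_1 = 27 − 8 − 18 = 1; torsion from ∂_2 factors > 1: [2]. So H_1 ≅ Z × Z/2.
H_2: b_2 = 18 − 18 − 0 = 0; torsion from ∂_3 factors > 1: none. So H_2 ≅ 0.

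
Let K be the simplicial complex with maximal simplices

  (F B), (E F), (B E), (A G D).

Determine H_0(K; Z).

Fix the vertex order A < B < D < E < F < G and write every simplex with vertices in increasing order. Then dim K = 2 and the simplices of K are:

  0-simplices (6): A, B, D, E, F, G
  1-simplices (6): AD, AG, BE, BF, DG, EF
  2-simplices (1): ADG

giving chain groups C_0 ≅ Z^6, C_1 ≅ Z^6, C_2 ≅ Z^1.

∂_1: C_1 → C_0 maps an edge to its endpoints' difference, ∂[p,q] = q − p. For instance
  ∂BF = F − B.
The resulting 6×6 matrix has rank 4, and its Smith normal form has invariant factors (1,1,1,1).

∂_2: C_2 → C_1 acts by ∂[p,q,r] = [q,r] − [p,r] + [p,q]. For instance
  ∂ADG = DG − AG + AD.
The 6×1 boundary matrix has rank 1 and Smith normal form diag(1).

Reading off H_k = ker ∂_k / im ∂_{k+1}:

  H_0: rank C_0 − rank ∂_1 = 6 − 4 = 2, and the invariant factors of ∂_1 are all 1, so H_0 ≅ Z^2.

H_0 ≅ Z^2.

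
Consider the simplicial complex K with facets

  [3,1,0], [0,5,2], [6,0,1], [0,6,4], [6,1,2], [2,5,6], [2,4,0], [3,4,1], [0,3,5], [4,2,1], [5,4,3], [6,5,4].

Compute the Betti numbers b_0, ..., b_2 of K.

Take the total order 0 < 1 < 2 < 3 < 4 < 5 < 6 on the vertex set. Then K (dimension 2) consists of the simplices:

  0-simplices (7): [0], [1], [2], [3], [4], [5], [6]
  1-simplices (18): [0,1], [0,2], [0,3], [0,4], [0,5], [0,6], [1,2], [1,3], [1,4], [1,6], [2,4], [2,5], [2,6], [3,4], [3,5], [4,5], [4,6], [5,6]
  2-simplices (12): [0,1,3], [0,1,6], [0,2,4], [0,2,5], [0,3,5], [0,4,6], [1,2,4], [1,2,6], [1,3,4], [2,5,6], [3,4,5], [4,5,6]

Hence C_0 ≅ Z^7, C_1 ≅ Z^18, C_2 ≅ Z^12.

The boundary map ∂_1: C_1 → C_0 maps an edge to its endpoints' difference, ∂[p,q] = q − p. For instance
  ∂[0,3] = [3] − [0].
The 7×18 boundary matrix has rank 6 and Smith normal form diag(1,1,1,1,1,1).

The boundary map ∂_2: C_2 → C_1 acts by ∂[p,q,r] = [q,r] − [p,r] + [p,q]. For instance
  ∂[0,4,6] = [4,6] − [0,6] + [0,4],
  ∂[0,1,6] = [1,6] − [0,6] + [0,1].
As a 18×12 matrix over Z this has rank 12, with invariant factors (1,1,1,1,1,1,1,1,1,1,1,2).

Now H_k = ker ∂_k / im ∂_{k+1}, so:

  H_0: rank C_0 − rank ∂_1 = 7 − 6 = 1, and the invariant factors of ∂_1 are all 1, so H_0 ≅ Z.
  H_1: rank ker ∂_1 − rank ∂_2 = (18 − 6) − 12 = 0, and ∂_2 has invariant factor 2 > 1, so H_1 ≅ Z/2.
  H_2: rank ker ∂_2 − rank ∂_3 = (12 − 12) − 0 = 0, and there is no ∂_3, so H_2 ≅ 0.

Hence the Betti numbers are b_0 = 1, b_1 = 0, b_2 = 0.

b_0 = 1, b_1 = 0, b_2 = 0.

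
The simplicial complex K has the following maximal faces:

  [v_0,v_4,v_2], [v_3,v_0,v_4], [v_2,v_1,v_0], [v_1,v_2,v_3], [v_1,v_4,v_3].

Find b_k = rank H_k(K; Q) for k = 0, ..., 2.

b_0 = 1, b_1 = 1, b_2 = 0.

Take the total order v_0 < v_1 < v_2 < v_3 < v_4 on the vertex set. Then K (dimension 2) consists of the simplices:

  0-simplices (5): [v_0], [v_1], [v_2], [v_3], [v_4]
  1-simplices (10): [v_0,v_1], [v_0,v_2], [v_0,v_3], [v_0,v_4], [v_1,v_2], [v_1,v_3], [v_1,v_4], [v_2,v_3], [v_2,v_4], [v_3,v_4]
  2-simplices (5): [v_0,v_1,v_2], [v_0,v_2,v_4], [v_0,v_3,v_4], [v_1,v_2,v_3], [v_1,v_3,v_4]

Hence C_0 ≅ Z^5, C_1 ≅ Z^10, C_2 ≅ Z^5.

The boundary map ∂_1: C_1 → C_0 maps an edge to its endpoints' difference, ∂[p,q] = q − p.
This gives a 5×10 integer matrix of rank 4; reducing to Smith normal form yields diagonal entries (1,1,1,1).

∂_2: C_2 → C_1 maps a triangle to the signed sum of its edges. For instance
  ∂[v_1,v_3,v_4] = [v_3,v_4] − [v_1,v_4] + [v_1,v_3],
  ∂[v_0,v_3,v_4] = [v_3,v_4] − [v_0,v_4] + [v_0,v_3].
The 10×5 boundary matrix has rank 5 and Smith normal form diag(1,1,1,1,1).

From H_k ≅ ker(∂_k) / im(∂_{k+1}) we obtain:

  H_0: rank C_0 − rank ∂_1 = 5 − 4 = 1, and the invariant factors of ∂_1 are all 1, so H_0 = Z.
  H_1: rank ker ∂_1 − rank ∂_2 = (10 − 4) − 5 = 1, and the invariant factors of ∂_2 are all 1, so H_1 = Z.
  H_2: rank ker ∂_2 − rank ∂_3 = (5 − 5) − 0 = 0, and there is no ∂_3, so H_2 = 0.

As a check, the Euler characteristic is 5 − 10 + 5 = 0, which agrees with 1 − 1 + 0 = 0.
(K is a triangulation of the Möbius band.)

Hence the Betti numbers are b_0 = 1, b_1 = 1, b_2 = 0.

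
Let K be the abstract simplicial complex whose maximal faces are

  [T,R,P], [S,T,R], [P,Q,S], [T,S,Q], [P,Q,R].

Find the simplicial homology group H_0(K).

Take the total order P < Q < R < S < T on the vertex set. Then K (dimension 2) consists of the simplices:

  0-simplices (5): P, Q, R, S, T
  1-simplices (10): PQ, PR, PS, PT, QR, QS, QT, RS, RT, ST
  2-simplices (5): PQR, PQS, PRT, QST, RST

so the chain groups are C_0 ≅ Z^5, C_1 ≅ Z^10, C_2 ≅ Z^5.

∂_1: C_1 → C_0 is given by ∂[p,q] = [q] − [p].
This gives a 5×10 integer matrix of rank 4; reducing to Smith normal form yields diagonal entries (1,1,1,1).

Boundary ∂_2: C_2 → C_1 sends each 2-simplex [p,q,r] to [q,r] − [p,r] + [p,q]. For instance
  ∂PQR = QR − PR + PQ,
  ∂RST = ST − RT + RS.
The 10×5 boundary matrix has rank 5 and Smith normal form diag(1,1,1,1,1).

From H_k ≅ ker(∂_k) / im(∂_{k+1}) we obtain:

  H_0: rank C_0 − rank ∂_1 = 5 − 4 = 1, and the invariant factors of ∂_1 are all 1, so H_0 = Z.

H_0 ≅ Z.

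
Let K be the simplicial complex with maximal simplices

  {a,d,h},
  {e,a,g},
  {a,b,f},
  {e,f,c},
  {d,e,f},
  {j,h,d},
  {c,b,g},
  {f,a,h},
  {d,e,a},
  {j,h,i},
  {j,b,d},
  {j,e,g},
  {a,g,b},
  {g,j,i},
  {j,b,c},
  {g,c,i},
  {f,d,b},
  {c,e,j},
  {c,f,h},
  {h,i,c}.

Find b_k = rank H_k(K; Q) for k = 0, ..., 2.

b_0 = 1, b_1 = 1, b_2 = 0.

Take the total order a < b < c < d < e < f < g < h < i < j on the vertex set. Then K (dimension 2) consists of the simplices:

  0-simplices (10): a, b, c, d, e, f, g, h, i, j
  1-simplices (30): ab, ad, ae, af, ag, ah, bc, bd, bf, bg, bj, ce, cf, cg, ch, ci, cj, de, df, dh, dj, ef, eg, ej, fh, gi, gj, hi, hj, ij
  2-simplices (20): abf, abg, ade, adh, aeg, afh, bcg, bcj, bdf, bdj, cef, cej, cfh, cgi, chi, def, dhj, egj, gij, hij

giving chain groups C_0 ≅ Z^10, C_1 ≅ Z^30, C_2 ≅ Z^20.

The boundary map ∂_1: C_1 → C_0 sends each edge [p,q] (with p < q) to q − p.
This gives a 10×30 integer matrix of rank 9; reducing to Smith normal form yields diagonal entries (1,1,1,1,1,1,1,1,1).

The boundary map ∂_2: C_2 → C_1 acts by ∂[p,q,r] = [q,r] − [p,r] + [p,q]. For instance
  ∂hij = ij − hj + hi,
  ∂abg = bg − ag + ab.
The 30×20 boundary matrix has rank 20 and Smith normal form diag(1,1,1,1,1,1,1,1,1,1,1,1,1,1,1,1,1,1,1,2).

Reading off H_k = ker ∂_k / im ∂_{k+1}:

  H_0: rank C_0 − rank ∂_1 = 10 − 9 = 1, and the invariant factors of ∂_1 are all 1, so H_0 = Z.
  H_1: rank ker ∂_1 − rank ∂_2 = (30 − 9) − 20 = 1, and ∂_2 has invariant factor 2 > 1, so H_1 = Z ⊕ Z/2Z.
  H_2: rank ker ∂_2 − rank ∂_3 = (20 − 20) − 0 = 0, and there is no ∂_3, so H_2 = 0.

Hence the Betti numbers are b_0 = 1, b_1 = 1, b_2 = 0.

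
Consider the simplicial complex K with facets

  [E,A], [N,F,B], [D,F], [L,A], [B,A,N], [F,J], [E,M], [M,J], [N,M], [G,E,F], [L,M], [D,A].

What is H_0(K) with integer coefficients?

K has 10 vertices, 17 edges, 3 triangles.
rank ∂_0 = 0, rank ∂_1 = 9 ⇒ b_0 = 10 − 0 − 9 = 1; all invariant factors of ∂_1 are 1 so no torsion. So H_0 ≅ Z.

H_0 = Z.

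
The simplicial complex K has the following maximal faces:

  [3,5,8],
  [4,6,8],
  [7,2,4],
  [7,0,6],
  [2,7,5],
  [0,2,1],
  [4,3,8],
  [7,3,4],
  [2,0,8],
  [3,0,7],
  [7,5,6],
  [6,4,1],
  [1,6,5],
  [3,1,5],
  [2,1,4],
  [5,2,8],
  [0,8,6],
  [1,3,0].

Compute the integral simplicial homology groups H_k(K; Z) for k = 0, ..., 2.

H_0 ≅ Z,  H_1 ≅ Z^2,  H_2 ≅ Z.

We work with the vertex ordering 0 < 1 < 2 < 3 < 4 < 5 < 6 < 7 < 8. The simplices of K, each written with vertices in increasing order, are:

  0-simplices (9): [0], [1], [2], [3], [4], [5], [6], [7], [8]
  1-simplices (27): (27 of them)
  2-simplices (18): [0,1,2], [0,1,3], [0,2,8], [0,3,7], [0,6,7], [0,6,8], [1,2,4], [1,3,5], [1,4,6], [1,5,6], [2,4,7], [2,5,7], [2,5,8], [3,4,7], [3,4,8], [3,5,8], [4,6,8], [5,6,7]

giving chain groups C_0 ≅ Z^9, C_1 ≅ Z^27, C_2 ≅ Z^18.

Boundary ∂_1: C_1 → C_0 sends each edge [p,q] (with p < q) to q − p. For instance
  ∂[4,6] = [6] − [4].
The 9×27 boundary matrix has rank 8 and Smith normal form diag(1,1,1,1,1,1,1,1).

∂_2: C_2 → C_1 acts by ∂[p,q,r] = [q,r] − [p,r] + [p,q]. For instance
  ∂[2,4,7] = [4,7] − [2,7] + [2,4],
  ∂[0,3,7] = [3,7] − [0,7] + [0,3].
This gives a 27×18 integer matrix of rank 17; reducing to Smith normal form yields diagonal entries (1,1,1,1,1,1,1,1,1,1,1,1,1,1,1,1,1).

Computing H_k = (kernel of ∂_k) / (image of ∂_{k+1}):

  H_0: rank C_0 − rank ∂_1 = 9 − 8 = 1, and the invariant factors of ∂_1 are all 1, so H_0 = Z.
  H_1: rank ker ∂_1 − rank ∂_2 = (27 − 8) − 17 = 2, and the invariant factors of ∂_2 are all 1, so H_1 = Z^2.
  H_2: rank ker ∂_2 − rank ∂_3 = (18 − 17) − 0 = 1, and there is no ∂_3, so H_2 = Z.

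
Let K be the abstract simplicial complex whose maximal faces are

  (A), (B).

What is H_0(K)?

We work with the vertex ordering A < B. The simplices of K, each written with vertices in increasing order, are:

  0-simplices (2): A, B

Hence C_0 ≅ Z^2.

From H_k ≅ ker(∂_k) / im(∂_{k+1}) we obtain:

  H_0: rank C_0 − rank ∂_1 = 2 − 0 = 2, and there is no ∂_1, so H_0 = Z^2.

(K is a triangulation of a set of 2 points.)

H_0 ≅ Z^2.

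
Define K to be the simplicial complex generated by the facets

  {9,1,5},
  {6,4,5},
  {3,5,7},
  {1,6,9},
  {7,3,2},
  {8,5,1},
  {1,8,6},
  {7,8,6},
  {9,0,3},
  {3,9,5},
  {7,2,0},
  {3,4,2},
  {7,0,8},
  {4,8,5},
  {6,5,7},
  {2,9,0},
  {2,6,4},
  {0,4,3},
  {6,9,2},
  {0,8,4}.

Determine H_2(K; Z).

H_2 = 0.

K has 10 vertices, 30 edges, 20 triangles.
rank ∂_2 = 20, rank ∂_3 = 0 ⇒ b_2 = 20 − 20 − 0 = 0. So H_2 ≅ 0.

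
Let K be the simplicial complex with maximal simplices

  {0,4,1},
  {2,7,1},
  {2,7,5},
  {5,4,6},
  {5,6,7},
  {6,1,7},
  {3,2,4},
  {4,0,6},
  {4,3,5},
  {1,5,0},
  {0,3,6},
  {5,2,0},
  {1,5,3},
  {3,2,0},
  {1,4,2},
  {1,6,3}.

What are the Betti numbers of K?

K has 8 vertices, 24 edges, 16 triangles.
rank ∂_0 = 0, rank ∂_1 = 7 ⇒ b_0 = 8 − 0 − 7 = 1; all invariant factors of ∂_1 are 1 so no torsion. So H_0 = Z.
rank ∂_1 = 7, rank ∂_2 = 15 ⇒ b_1 = 24 − 7 − 15 = 2; all invariant factors of ∂_2 are 1 so no torsion. So H_1 = Z^2.
rank ∂_2 = 15, rank ∂_3 = 0 ⇒ b_2 = 16 − 15 − 0 = 1. So H_2 = Z.

b_0 = 1, b_1 = 2, b_2 = 1.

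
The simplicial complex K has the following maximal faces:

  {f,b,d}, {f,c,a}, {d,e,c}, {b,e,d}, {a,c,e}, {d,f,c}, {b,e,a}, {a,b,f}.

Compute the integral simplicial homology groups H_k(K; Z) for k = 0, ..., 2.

Take the total order a < b < c < d < e < f on the vertex set. Then K (dimension 2) consists of the simplices:

  0-simplices (6): a, b, c, d, e, f
  1-simplices (12): ab, ac, ae, af, bd, be, bf, cd, ce, cf, de, df
  2-simplices (8): abe, abf, ace, acf, bde, bdf, cde, cdf

giving chain groups C_0 ≅ Z^6, C_1 ≅ Z^12, C_2 ≅ Z^8.

Boundary ∂_1: C_1 → C_0 sends each edge [p,q] (with p < q) to q − p.
The resulting 6×12 matrix has rank 5, and its Smith normal form has invariant factors (1,1,1,1,1).

Boundary ∂_2: C_2 → C_1 acts by ∂[p,q,r] = [q,r] − [p,r] + [p,q]. For instance
  ∂bdf = df − bf + bd,
  ∂abe = be − ae + ab.
As a 12×8 matrix over Z this has rank 7, with invariant factors (1,1,1,1,1,1,1).

From H_k ≅ ker(∂_k) / im(∂_{k+1}) we obtain:

  H_0: rank C_0 − rank ∂_1 = 6 − 5 = 1, and the invariant factors of ∂_1 are all 1, so H_0 ≅ Z.
  H_1: rank ker ∂_1 − rank ∂_2 = (12 − 5) − 7 = 0, and the invariant factors of ∂_2 are all 1, so H_1 ≅ 0.
  H_2: rank ker ∂_2 − rank ∂_3 = (8 − 7) − 0 = 1, and there is no ∂_3, so H_2 ≅ Z.

(K is a triangulation of the 2-sphere S^2.)

H_0 = Z,  H_1 = 0,  H_2 = Z.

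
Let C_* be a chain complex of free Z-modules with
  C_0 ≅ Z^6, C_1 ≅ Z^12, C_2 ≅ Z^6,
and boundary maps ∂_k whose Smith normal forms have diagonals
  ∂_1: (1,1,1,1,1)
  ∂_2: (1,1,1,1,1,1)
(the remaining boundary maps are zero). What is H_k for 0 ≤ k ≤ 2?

H_0 = Z,  H_1 = Z,  H_2 = 0.

H_0: b_0 = 6 − 0 − 5 = 1; torsion from ∂_1 factors > 1: none. So H_0 = Z.
H_1: b_1 = 12 − 5 − 6 = 1; torsion from ∂_2 factors > 1: none. So H_1 = Z.
H_2: b_2 = 6 − 6 − 0 = 0; torsion from ∂_3 factors > 1: none. So H_2 = 0.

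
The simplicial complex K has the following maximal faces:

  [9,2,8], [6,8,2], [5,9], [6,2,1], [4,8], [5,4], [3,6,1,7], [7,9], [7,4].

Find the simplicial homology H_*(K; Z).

Order the vertices as 1 < 2 < 3 < 4 < 5 < 6 < 7 < 8 < 9. Listing each simplex with vertices in this order, K has dimension 3 with simplices:

  0-simplices (9): [1], [2], [3], [4], [5], [6], [7], [8], [9]
  1-simplices (17): [1,2], [1,3], [1,6], [1,7], [2,6], [2,8], [2,9], [3,6], [3,7], [4,5], [4,7], [4,8], [5,9], [6,7], [6,8], [7,9], [8,9]
  2-simplices (7): [1,2,6], [1,3,6], [1,3,7], [1,6,7], [2,6,8], [2,8,9], [3,6,7]
  3-simplices (1): [1,3,6,7]

so the chain groups are C_0 ≅ Z^9, C_1 ≅ Z^17, C_2 ≅ Z^7, C_3 ≅ Z^1.

Boundary ∂_1: C_1 → C_0 is given by ∂[p,q] = [q] − [p].
This gives a 9×17 integer matrix of rank 8; reducing to Smith normal form yields diagonal entries (1,1,1,1,1,1,1,1).

The boundary map ∂_2: C_2 → C_1 acts by ∂[p,q,r] = [q,r] − [p,r] + [p,q]. For instance
  ∂[2,8,9] = [8,9] − [2,9] + [2,8],
  ∂[1,2,6] = [2,6] − [1,6] + [1,2].
The resulting 17×7 matrix has rank 6, and its Smith normal form has invariant factors (1,1,1,1,1,1).

The boundary map ∂_3: C_3 → C_2 sends each 3-simplex σ to the alternating sum Σ_i (−1)^i (σ with its i-th vertex removed). For instance
  ∂[1,3,6,7] = [3,6,7] − [1,6,7] + [1,3,7] − [1,3,6].
As a 7×1 matrix over Z this has rank 1, with invariant factors (1).

From H_k ≅ ker(∂_k) / im(∂_{k+1}) we obtain:

  H_0: rank C_0 − rank ∂_1 = 9 − 8 = 1, and the invariant factors of ∂_1 are all 1, so H_0 = Z.
  H_1: rank ker ∂_1 − rank ∂_2 = (17 − 8) − 6 = 3, and the invariant factors of ∂_2 are all 1, so H_1 = Z^3.
  H_2: rank ker ∂_2 − rank ∂_3 = (7 − 6) − 1 = 0, and the invariant factors of ∂_3 are all 1, so H_2 = 0.
  H_3: rank ker ∂_3 − rank ∂_4 = (1 − 1) − 0 = 0, and there is no ∂_4, so H_3 = 0.

H_0 = Z,  H_1 = Z^3,  H_2 = 0,  H_3 = 0.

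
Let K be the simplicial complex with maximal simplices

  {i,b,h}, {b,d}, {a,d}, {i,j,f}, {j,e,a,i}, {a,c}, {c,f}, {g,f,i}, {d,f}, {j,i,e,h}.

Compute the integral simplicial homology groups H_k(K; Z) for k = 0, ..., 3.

K has 10 vertices, 20 edges, 10 triangles, 2 3-simplices.
rank ∂_0 = 0, rank ∂_1 = 9 ⇒ b_0 = 10 − 0 − 9 = 1; all invariant factors of ∂_1 are 1 so no torsion. So H_0 = Z.
rank ∂_1 = 9, rank ∂_2 = 8 ⇒ b_1 = 20 − 9 − 8 = 3; all invariant factors of ∂_2 are 1 so no torsion. So H_1 = Z^3.
rank ∂_2 = 8, rank ∂_3 = 2 ⇒ b_2 = 10 − 8 − 2 = 0; all invariant factors of ∂_3 are 1 so no torsion. So H_2 = 0.
rank ∂_3 = 2, rank ∂_4 = 0 ⇒ b_3 = 2 − 2 − 0 = 0. So H_3 = 0.

H_0 ≅ Z,  H_1 ≅ Z^3,  H_2 = 0,  H_3 = 0.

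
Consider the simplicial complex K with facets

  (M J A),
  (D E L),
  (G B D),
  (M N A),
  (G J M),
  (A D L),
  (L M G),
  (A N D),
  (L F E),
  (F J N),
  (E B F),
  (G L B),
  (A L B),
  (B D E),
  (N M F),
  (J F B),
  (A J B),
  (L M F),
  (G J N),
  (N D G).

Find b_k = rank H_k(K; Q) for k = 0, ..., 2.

b_0 = 1, b_1 = 1, b_2 = 0.

Order the vertices as A < B < D < E < F < G < J < L < M < N. Listing each simplex with vertices in this order, K has dimension 2 with simplices:

  0-simplices (10): A, B, D, E, F, G, J, L, M, N
  1-simplices (30): AB, AD, AJ, AL, AM, AN, BD, BE, BF, BG, BJ, BL, DE, DG, DL, DN, EF, EL, FJ, FL, FM, FN, GJ, GL, GM, GN, JM, JN, LM, MN
  2-simplices (20): ABJ, ABL, ADL, ADN, AJM, AMN, BDE, BDG, BEF, BFJ, BGL, DEL, DGN, EFL, FJN, FLM, FMN, GJM, GJN, GLM

so the chain groups are C_0 ≅ Z^10, C_1 ≅ Z^30, C_2 ≅ Z^20.

∂_1: C_1 → C_0 is given by ∂[p,q] = [q] − [p]. For instance
  ∂BE = E − B.
As a 10×30 matrix over Z this has rank 9, with invariant factors (1,1,1,1,1,1,1,1,1).

Boundary ∂_2: C_2 → C_1 acts by ∂[p,q,r] = [q,r] − [p,r] + [p,q]. For instance
  ∂ABJ = BJ − AJ + AB,
  ∂EFL = FL − EL + EF.
The resulting 30×20 matrix has rank 20, and its Smith normal form has invariant factors (1,1,1,1,1,1,1,1,1,1,1,1,1,1,1,1,1,1,1,2).

Now H_k = ker ∂_k / im ∂_{k+1}, so:

  H_0: rank C_0 − rank ∂_1 = 10 − 9 = 1, and the invariant factors of ∂_1 are all 1, so H_0 ≅ Z.
  H_1: rank ker ∂_1 − rank ∂_2 = (30 − 9) − 20 = 1, and ∂_2 has invariant factor 2 > 1, so H_1 ≅ Z ⊕ Z_2.
  H_2: rank ker ∂_2 − rank ∂_3 = (20 − 20) − 0 = 0, and there is no ∂_3, so H_2 ≅ 0.

As a check, the Euler characteristic is 10 − 30 + 20 = 0, which agrees with 1 − 1 + 0 = 0.

Hence the Betti numbers are b_0 = 1, b_1 = 1, b_2 = 0.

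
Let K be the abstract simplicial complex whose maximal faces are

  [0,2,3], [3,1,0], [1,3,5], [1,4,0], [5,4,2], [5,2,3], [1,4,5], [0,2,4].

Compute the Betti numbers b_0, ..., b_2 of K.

b_0 = 1, b_1 = 0, b_2 = 1.

We work with the vertex ordering 0 < 1 < 2 < 3 < 4 < 5. The simplices of K, each written with vertices in increasing order, are:

  0-simplices (6): [0], [1], [2], [3], [4], [5]
  1-simplices (12): [0,1], [0,2], [0,3], [0,4], [1,3], [1,4], [1,5], [2,3], [2,4], [2,5], [3,5], [4,5]
  2-simplices (8): [0,1,3], [0,1,4], [0,2,3], [0,2,4], [1,3,5], [1,4,5], [2,3,5], [2,4,5]

giving chain groups C_0 ≅ Z^6, C_1 ≅ Z^12, C_2 ≅ Z^8.

The boundary map ∂_1: C_1 → C_0 is given by ∂[p,q] = [q] − [p]. For instance
  ∂[0,3] = [3] − [0].
As a 6×12 matrix over Z this has rank 5, with invariant factors (1,1,1,1,1).

The boundary map ∂_2: C_2 → C_1 sends each 2-simplex [p,q,r] to [q,r] − [p,r] + [p,q]. For instance
  ∂[1,3,5] = [3,5] − [1,5] + [1,3],
  ∂[2,3,5] = [3,5] − [2,5] + [2,3].
The resulting 12×8 matrix has rank 7, and its Smith normal form has invariant factors (1,1,1,1,1,1,1).

Computing H_k = (kernel of ∂_k) / (image of ∂_{k+1}):

  H_0: rank C_0 − rank ∂_1 = 6 − 5 = 1, and the invariant factors of ∂_1 are all 1, so H_0 = Z.
  H_1: rank ker ∂_1 − rank ∂_2 = (12 − 5) − 7 = 0, and the invariant factors of ∂_2 are all 1, so H_1 = 0.
  H_2: rank ker ∂_2 − rank ∂_3 = (8 − 7) − 0 = 1, and there is no ∂_3, so H_2 = Z.

As a check, the Euler characteristic is 6 − 12 + 8 = 2, which agrees with 1 − 0 + 1 = 2.

Hence the Betti numbers are b_0 = 1, b_1 = 0, b_2 = 1.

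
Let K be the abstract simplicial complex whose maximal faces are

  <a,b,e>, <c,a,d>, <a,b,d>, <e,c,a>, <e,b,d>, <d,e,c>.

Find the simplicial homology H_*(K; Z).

H_0 = Z,  H_1 = 0,  H_2 = Z.

Order the vertices as a < b < c < d < e. Listing each simplex with vertices in this order, K has dimension 2 with simplices:

  0-simplices (5): a, b, c, d, e
  1-simplices (9): ab, ac, ad, ae, bd, be, cd, ce, de
  2-simplices (6): abd, abe, acd, ace, bde, cde

Hence C_0 ≅ Z^5, C_1 ≅ Z^9, C_2 ≅ Z^6.

∂_1: C_1 → C_0 sends each edge [p,q] (with p < q) to q − p.
As a 5×9 matrix over Z this has rank 4, with invariant factors (1,1,1,1).

The boundary map ∂_2: C_2 → C_1 acts by ∂[p,q,r] = [q,r] − [p,r] + [p,q]. For instance
  ∂acd = cd − ad + ac,
  ∂abe = be − ae + ab.
This gives a 9×6 integer matrix of rank 5; reducing to Smith normal form yields diagonal entries (1,1,1,1,1).

Now H_k = ker ∂_k / im ∂_{k+1}, so:

  H_0: rank C_0 − rank ∂_1 = 5 − 4 = 1, and the invariant factors of ∂_1 are all 1, so H_0 ≅ Z.
  H_1: rank ker ∂_1 − rank ∂_2 = (9 − 4) − 5 = 0, and the invariant factors of ∂_2 are all 1, so H_1 ≅ 0.
  H_2: rank ker ∂_2 − rank ∂_3 = (6 − 5) − 0 = 1, and there is no ∂_3, so H_2 ≅ Z.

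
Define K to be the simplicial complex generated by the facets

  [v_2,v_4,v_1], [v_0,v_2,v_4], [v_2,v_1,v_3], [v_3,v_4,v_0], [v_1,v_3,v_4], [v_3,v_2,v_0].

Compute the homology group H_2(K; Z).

H_2 ≅ Z.

Fix the vertex order v_0 < v_1 < v_2 < v_3 < v_4 and write every simplex with vertices in increasing order. Then dim K = 2 and the simplices of K are:

  0-simplices (5): [v_0], [v_1], [v_2], [v_3], [v_4]
  1-simplices (9): [v_0,v_2], [v_0,v_3], [v_0,v_4], [v_1,v_2], [v_1,v_3], [v_1,v_4], [v_2,v_3], [v_2,v_4], [v_3,v_4]
  2-simplices (6): [v_0,v_2,v_3], [v_0,v_2,v_4], [v_0,v_3,v_4], [v_1,v_2,v_3], [v_1,v_2,v_4], [v_1,v_3,v_4]

Hence C_0 ≅ Z^5, C_1 ≅ Z^9, C_2 ≅ Z^6.

The boundary map ∂_1: C_1 → C_0 maps an edge to its endpoints' difference, ∂[p,q] = q − p. For instance
  ∂[v_0,v_4] = [v_4] − [v_0].
This gives a 5×9 integer matrix of rank 4; reducing to Smith normal form yields diagonal entries (1,1,1,1).

∂_2: C_2 → C_1 sends each 2-simplex [p,q,r] to [q,r] − [p,r] + [p,q]. For instance
  ∂[v_1,v_3,v_4] = [v_3,v_4] − [v_1,v_4] + [v_1,v_3],
  ∂[v_0,v_2,v_4] = [v_2,v_4] − [v_0,v_4] + [v_0,v_2].
As a 9×6 matrix over Z this has rank 5, with invariant factors (1,1,1,1,1).

From H_k ≅ ker(∂_k) / im(∂_{k+1}) we obtain:

  H_2: rank ker ∂_2 − rank ∂_3 = (6 − 5) − 0 = 1, and there is no ∂_3, so H_2 = Z.

(K is a triangulation of the 2-sphere S^2.)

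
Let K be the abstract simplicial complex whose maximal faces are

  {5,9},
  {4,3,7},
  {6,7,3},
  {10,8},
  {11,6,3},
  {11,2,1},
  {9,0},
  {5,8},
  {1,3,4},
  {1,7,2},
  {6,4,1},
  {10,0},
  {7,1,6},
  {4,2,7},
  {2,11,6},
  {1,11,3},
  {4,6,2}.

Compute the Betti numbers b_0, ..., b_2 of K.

K has 12 vertices, 23 edges, 12 triangles.
rank ∂_0 = 0, rank ∂_1 = 10 ⇒ b_0 = 12 − 0 − 10 = 2; all invariant factors of ∂_1 are 1 so no torsion. So H_0 = Z^2.
rank ∂_1 = 10, rank ∂_2 = 12 ⇒ b_1 = 23 − 10 − 12 = 1; ∂_2 has invariant factor(s) [2] giving torsion. So H_1 = Z ⊕ Z/2Z.
rank ∂_2 = 12, rank ∂_3 = 0 ⇒ b_2 = 12 − 12 − 0 = 0. So H_2 = 0.

b_0 = 2, b_1 = 1, b_2 = 0.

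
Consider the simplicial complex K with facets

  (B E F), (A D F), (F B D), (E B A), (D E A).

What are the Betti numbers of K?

b_0 = 1, b_1 = 1, b_2 = 0.

Fix the vertex order A < B < D < E < F and write every simplex with vertices in increasing order. Then dim K = 2 and the simplices of K are:

  0-simplices (5): A, B, D, E, F
  1-simplices (10): AB, AD, AE, AF, BD, BE, BF, DE, DF, EF
  2-simplices (5): ABE, ADE, ADF, BDF, BEF

giving chain groups C_0 ≅ Z^5, C_1 ≅ Z^10, C_2 ≅ Z^5.

∂_1: C_1 → C_0 is given by ∂[p,q] = [q] − [p].
The resulting 5×10 matrix has rank 4, and its Smith normal form has invariant factors (1,1,1,1).

∂_2: C_2 → C_1 acts by ∂[p,q,r] = [q,r] − [p,r] + [p,q]. For instance
  ∂ADF = DF − AF + AD,
  ∂BDF = DF − BF + BD.
The 10×5 boundary matrix has rank 5 and Smith normal form diag(1,1,1,1,1).

Reading off H_k = ker ∂_k / im ∂_{k+1}:

  H_0: rank C_0 − rank ∂_1 = 5 − 4 = 1, and the invariant factors of ∂_1 are all 1, so H_0 = Z.
  H_1: rank ker ∂_1 − rank ∂_2 = (10 − 4) − 5 = 1, and the invariant factors of ∂_2 are all 1, so H_1 = Z.
  H_2: rank ker ∂_2 − rank ∂_3 = (5 − 5) − 0 = 0, and there is no ∂_3, so H_2 = 0.

Hence the Betti numbers are b_0 = 1, b_1 = 1, b_2 = 0.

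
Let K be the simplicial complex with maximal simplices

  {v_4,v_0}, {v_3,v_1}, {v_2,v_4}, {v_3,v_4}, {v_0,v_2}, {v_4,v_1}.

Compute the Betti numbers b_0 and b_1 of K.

Order the vertices as v_0 < v_1 < v_2 < v_3 < v_4. Listing each simplex with vertices in this order, K has dimension 1 with simplices:

  0-simplices (5): [v_0], [v_1], [v_2], [v_3], [v_4]
  1-simplices (6): [v_0,v_2], [v_0,v_4], [v_1,v_3], [v_1,v_4], [v_2,v_4], [v_3,v_4]

Hence C_0 ≅ Z^5, C_1 ≅ Z^6.

∂_1: C_1 → C_0 maps an edge to its endpoints' difference, ∂[p,q] = q − p.
As a 5×6 matrix over Z this has rank 4, with invariant factors (1,1,1,1).

From H_k ≅ ker(∂_k) / im(∂_{k+1}) we obtain:

  H_0: rank C_0 − rank ∂_1 = 5 − 4 = 1, and the invariant factors of ∂_1 are all 1, so H_0 ≅ Z.
  H_1: rank ker ∂_1 − rank ∂_2 = (6 − 4) − 0 = 2, and there is no ∂_2, so H_1 ≅ Z^2.

Hence the Betti numbers are b_0 = 1, b_1 = 2.

b_0 = 1, b_1 = 2.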